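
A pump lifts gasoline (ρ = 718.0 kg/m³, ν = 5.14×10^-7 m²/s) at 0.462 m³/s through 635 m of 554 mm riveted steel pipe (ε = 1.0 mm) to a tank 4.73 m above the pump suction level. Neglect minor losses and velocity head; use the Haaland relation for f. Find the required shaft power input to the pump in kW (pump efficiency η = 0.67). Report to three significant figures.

V = 4Q/(πD²) = 1.917 m/s; Re = 2.07×10^6; ε/D = 0.00181; f = 0.02293
h_f = f(L/D)V²/2g = 4.920 m
Total head H = z + h_f = 4.73 + 4.920 = 9.650 m
P_hyd = ρgQH = 718.0·9.81·0.462·9.650 = 31.40 kW
P_shaft = P_hyd/η = 31.40/0.67 = 46.87 kW

P_shaft ≈ 46.9 kW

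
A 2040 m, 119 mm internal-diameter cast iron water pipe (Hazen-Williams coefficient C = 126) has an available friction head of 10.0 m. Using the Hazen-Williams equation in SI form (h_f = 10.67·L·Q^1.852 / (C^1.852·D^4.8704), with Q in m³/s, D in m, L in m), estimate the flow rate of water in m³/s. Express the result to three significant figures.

Rearranging: Q = [h_f·C^1.852·D^4.8704 / (10.67·L)]^(1/1.852)
Q = [10.0·126^1.852·0.119^4.8704 / (10.67·2040)]^0.540 = 0.007362 m³/s

Q ≈ 0.00736 m³/s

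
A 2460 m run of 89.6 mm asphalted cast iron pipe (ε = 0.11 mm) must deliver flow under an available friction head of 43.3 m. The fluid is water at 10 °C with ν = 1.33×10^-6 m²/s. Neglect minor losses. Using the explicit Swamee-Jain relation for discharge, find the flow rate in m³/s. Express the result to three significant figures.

Q ≈ 0.00724 m³/s

Swamee-Jain (Type II): Q = -0.965·√(gD⁵h_f/L)·ln[ε/(3.7D) + √(3.17ν²L/(gD³h_f))]
√(gD⁵h_f/L) = √(9.81·0.0896⁵·43.3/2460) = 9.986×10^-4
ε/(3.7D) = 3.32×10^-4; √(3.17ν²L/(gD³h_f)) = 2.12×10^-4
Q = -0.965·9.986×10^-4·ln(5.443×10^-4) = 0.007243 m³/s
Check: V = 1.15 m/s, Re = 7.74×10^4, f = 0.02365, h_f = 43.7 m ≈ 43.3 m ✓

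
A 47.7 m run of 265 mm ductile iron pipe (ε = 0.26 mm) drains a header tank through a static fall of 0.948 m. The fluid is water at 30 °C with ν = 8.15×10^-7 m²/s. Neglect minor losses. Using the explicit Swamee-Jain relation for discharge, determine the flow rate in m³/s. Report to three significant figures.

Swamee-Jain (Type II): Q = -0.965·√(gD⁵h_f/L)·ln[ε/(3.7D) + √(3.17ν²L/(gD³h_f))]
√(gD⁵h_f/L) = √(9.81·0.265⁵·0.948/47.7) = 0.01596
ε/(3.7D) = 2.65×10^-4; √(3.17ν²L/(gD³h_f)) = 2.41×10^-5
Q = -0.965·0.01596·ln(2.893×10^-4) = 0.1255 m³/s
Check: V = 2.28 m/s, Re = 7.40×10^5, f = 0.02006, h_f = 0.953 m ≈ 0.948 m ✓

Q ≈ 0.126 m³/s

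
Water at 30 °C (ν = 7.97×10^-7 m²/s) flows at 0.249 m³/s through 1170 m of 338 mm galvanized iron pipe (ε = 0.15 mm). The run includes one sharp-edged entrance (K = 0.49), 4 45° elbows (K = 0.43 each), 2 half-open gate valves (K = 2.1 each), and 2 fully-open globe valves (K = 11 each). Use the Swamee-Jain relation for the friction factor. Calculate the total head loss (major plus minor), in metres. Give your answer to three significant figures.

H_L ≈ 34.0 m

V = 4Q/(πD²) = 2.775 m/s; V²/2g = 0.3925 m
Re = 1.18×10^6, ε/D = 4.44×10^-4 → f = 0.01682 (Swamee-Jain)
Major: h_f = f(L/D)·V²/2g = 0.01682·3462·0.3925 = 22.86 m
Minor: ΣK = 28.4; h_m = ΣK·V²/2g = 11.15 m
Total H_L = 22.86 + 11.15 = 34.01 m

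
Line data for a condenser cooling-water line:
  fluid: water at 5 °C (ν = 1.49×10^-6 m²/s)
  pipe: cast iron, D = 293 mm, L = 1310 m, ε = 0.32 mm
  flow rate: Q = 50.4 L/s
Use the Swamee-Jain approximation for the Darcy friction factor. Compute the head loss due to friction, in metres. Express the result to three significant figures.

V = 4Q/(πD²) = 4·0.0504/(π·0.293²) = 0.7475 m/s
Re = VD/ν = 0.7475·0.293/1.49×10^-6 = 1.47×10^5 → turbulent
ε/D = 0.32/293 = 0.00109
Swamee-Jain: f = 0.02197
h_f = f(L/D)V²/(2g) = 0.02197·(1310/0.293)·0.7475²/(2·9.81) = 2.798 m

h_f ≈ 2.80 m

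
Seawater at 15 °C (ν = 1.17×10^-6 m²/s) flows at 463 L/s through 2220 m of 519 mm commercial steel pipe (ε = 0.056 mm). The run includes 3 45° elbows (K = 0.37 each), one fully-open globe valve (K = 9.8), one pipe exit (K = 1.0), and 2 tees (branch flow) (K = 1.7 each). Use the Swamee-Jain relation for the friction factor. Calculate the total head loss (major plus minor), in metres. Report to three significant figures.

V = 4Q/(πD²) = 2.189 m/s; V²/2g = 0.2441 m
Re = 9.71×10^5, ε/D = 1.08×10^-4 → f = 0.01366 (Swamee-Jain)
Major: h_f = f(L/D)·V²/2g = 0.01366·4277·0.2441 = 14.26 m
Minor: ΣK = 15.3; h_m = ΣK·V²/2g = 3.738 m
Total H_L = 14.26 + 3.738 = 18.00 m

H_L ≈ 18.0 m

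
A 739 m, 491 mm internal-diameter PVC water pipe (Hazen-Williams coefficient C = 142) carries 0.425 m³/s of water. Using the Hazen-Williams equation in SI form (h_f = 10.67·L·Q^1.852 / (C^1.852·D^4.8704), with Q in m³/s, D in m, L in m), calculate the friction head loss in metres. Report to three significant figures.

h_f ≈ 5.33 m

h_f = 10.67·739·0.425^1.852 / (142^1.852·0.491^4.8704) = 5.335 m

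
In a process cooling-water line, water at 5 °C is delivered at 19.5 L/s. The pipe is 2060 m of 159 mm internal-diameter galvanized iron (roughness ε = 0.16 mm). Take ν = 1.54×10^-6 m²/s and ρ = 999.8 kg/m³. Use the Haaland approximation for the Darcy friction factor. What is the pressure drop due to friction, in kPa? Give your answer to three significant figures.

Δp ≈ 137 kPa

V = 4Q/(πD²) = 4·0.0195/(π·0.159²) = 0.9821 m/s
Re = VD/ν = 0.9821·0.159/1.54×10^-6 = 1.01×10^5 → turbulent
ε/D = 0.16/159 = 0.00101
Haaland: f = 0.02196
h_f = f(L/D)V²/(2g) = 0.02196·(2060/0.159)·0.9821²/(2·9.81) = 13.99 m
Δp = ρg·h_f = 999.8·9.81·13.99 = 137.2 kPa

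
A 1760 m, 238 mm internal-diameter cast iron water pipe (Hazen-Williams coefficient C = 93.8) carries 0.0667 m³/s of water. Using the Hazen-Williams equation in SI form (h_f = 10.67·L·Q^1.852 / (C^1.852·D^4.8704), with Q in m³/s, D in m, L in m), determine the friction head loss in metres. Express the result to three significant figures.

h_f = 10.67·1760·0.0667^1.852 / (93.8^1.852·0.238^4.8704) = 30.18 m

h_f ≈ 30.2 m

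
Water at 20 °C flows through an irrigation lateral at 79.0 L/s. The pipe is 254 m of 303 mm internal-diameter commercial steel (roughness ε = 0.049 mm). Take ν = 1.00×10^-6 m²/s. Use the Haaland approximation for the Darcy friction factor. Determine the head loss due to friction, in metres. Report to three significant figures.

h_f ≈ 0.798 m

V = 4Q/(πD²) = 4·0.0790/(π·0.303²) = 1.096 m/s
Re = VD/ν = 1.096·0.303/1.00×10^-6 = 3.32×10^5 → turbulent
ε/D = 0.049/303 = 1.62×10^-4
Haaland: f = 0.01557
h_f = f(L/D)V²/(2g) = 0.01557·(254/0.303)·1.096²/(2·9.81) = 0.7984 m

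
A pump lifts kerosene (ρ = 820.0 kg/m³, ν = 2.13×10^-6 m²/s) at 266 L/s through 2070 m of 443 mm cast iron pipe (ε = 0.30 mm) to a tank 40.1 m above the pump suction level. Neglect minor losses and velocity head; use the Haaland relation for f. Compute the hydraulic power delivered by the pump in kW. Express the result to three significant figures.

V = 4Q/(πD²) = 1.726 m/s; Re = 3.59×10^5; ε/D = 6.77×10^-4; f = 0.01887
h_f = f(L/D)V²/2g = 13.38 m
Total head H = z + h_f = 40.1 + 13.38 = 53.48 m
P_hyd = ρgQH = 820.0·9.81·0.266·53.48 = 114.4 kW

P_hyd ≈ 114 kW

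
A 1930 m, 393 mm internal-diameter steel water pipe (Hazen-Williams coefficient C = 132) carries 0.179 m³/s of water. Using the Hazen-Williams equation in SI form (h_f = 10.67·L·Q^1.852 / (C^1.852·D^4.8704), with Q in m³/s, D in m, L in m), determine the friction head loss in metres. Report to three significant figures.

h_f = 10.67·1930·0.179^1.852 / (132^1.852·0.393^4.8704) = 9.510 m

h_f ≈ 9.51 m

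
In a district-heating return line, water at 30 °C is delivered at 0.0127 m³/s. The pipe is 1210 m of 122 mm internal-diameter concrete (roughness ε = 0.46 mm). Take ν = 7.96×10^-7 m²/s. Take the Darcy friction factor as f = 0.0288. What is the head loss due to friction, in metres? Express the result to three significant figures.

h_f ≈ 17.2 m

V = 4Q/(πD²) = 4·0.0127/(π·0.122²) = 1.086 m/s
h_f = f(L/D)V²/(2g) = 0.02880·(1210/0.122)·1.086²/(2·9.81) = 17.18 m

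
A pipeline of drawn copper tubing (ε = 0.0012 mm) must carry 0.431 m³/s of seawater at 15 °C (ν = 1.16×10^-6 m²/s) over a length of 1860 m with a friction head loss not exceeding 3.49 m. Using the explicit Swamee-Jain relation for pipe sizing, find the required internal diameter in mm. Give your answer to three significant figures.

D ≈ 639 mm

Swamee-Jain (Type III): D = 0.66·[ε^1.25·(LQ²/(gh_f))^4.75 + ν·Q^9.4·(L/(gh_f))^5.2]^0.04
LQ²/(gh_f) = 10.09; L/(gh_f) = 54.33
Term 1 = ε^1.25·(…)^4.75 = 0.00233; Term 2 = ν·Q^9.4·(…)^5.2 = 0.447
D = 0.66·(0.00233 + 0.447)^0.04 = 0.6392 m = 639 mm
Check: V = 1.34 m/s, Re = 7.40×10^5, f = 0.01226, h_f = 3.28 m ≈ 3.49 m ✓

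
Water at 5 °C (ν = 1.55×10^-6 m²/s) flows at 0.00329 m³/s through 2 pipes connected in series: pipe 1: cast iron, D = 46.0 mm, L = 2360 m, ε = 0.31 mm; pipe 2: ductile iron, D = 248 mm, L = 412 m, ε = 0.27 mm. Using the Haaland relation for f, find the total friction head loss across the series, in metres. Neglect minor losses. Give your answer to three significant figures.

Pipe 1: V = 1.980 m/s, Re = 5.88×10^4, ε/D = 0.00674, f = 0.03456, h_1 = f(L/D)V²/2g = 354.2 m
Pipe 2: V = 0.06811 m/s, Re = 1.09×10^4, ε/D = 0.00109, f = 0.03165, h_2 = f(L/D)V²/2g = 0.01243 m
Series → Q common, losses add: H = Σh = 354.2 m

H ≈ 354 m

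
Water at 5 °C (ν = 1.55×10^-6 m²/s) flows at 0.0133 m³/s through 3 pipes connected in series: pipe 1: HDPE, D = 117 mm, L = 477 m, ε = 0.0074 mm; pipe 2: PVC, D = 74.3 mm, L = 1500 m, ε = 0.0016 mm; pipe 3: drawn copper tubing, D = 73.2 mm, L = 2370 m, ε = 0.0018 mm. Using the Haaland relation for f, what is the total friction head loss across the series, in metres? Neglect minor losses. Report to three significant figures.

H ≈ 439 m

Pipe 1: V = 1.237 m/s, Re = 9.34×10^4, ε/D = 6.32×10^-5, f = 0.01834, h_1 = f(L/D)V²/2g = 5.832 m
Pipe 2: V = 3.067 m/s, Re = 1.47×10^5, ε/D = 2.15×10^-5, f = 0.01658, h_2 = f(L/D)V²/2g = 160.5 m
Pipe 3: V = 3.160 m/s, Re = 1.49×10^5, ε/D = 2.46×10^-5, f = 0.01655, h_3 = f(L/D)V²/2g = 272.8 m
Series → Q common, losses add: H = Σh = 439.1 m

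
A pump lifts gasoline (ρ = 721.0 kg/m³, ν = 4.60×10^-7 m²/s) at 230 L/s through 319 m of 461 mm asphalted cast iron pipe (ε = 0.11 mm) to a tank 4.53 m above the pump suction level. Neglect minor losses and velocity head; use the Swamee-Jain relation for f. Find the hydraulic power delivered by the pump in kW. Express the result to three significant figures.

V = 4Q/(πD²) = 1.378 m/s; Re = 1.38×10^6; ε/D = 2.39×10^-4; f = 0.01496
h_f = f(L/D)V²/2g = 1.002 m
Total head H = z + h_f = 4.53 + 1.002 = 5.532 m
P_hyd = ρgQH = 721.0·9.81·0.230·5.532 = 8.999 kW

P_hyd ≈ 9.00 kW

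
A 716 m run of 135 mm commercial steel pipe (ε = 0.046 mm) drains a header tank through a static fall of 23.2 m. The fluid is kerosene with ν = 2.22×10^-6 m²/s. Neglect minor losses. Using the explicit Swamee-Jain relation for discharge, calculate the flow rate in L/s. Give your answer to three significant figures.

Q ≈ 30.5 L/s

Swamee-Jain (Type II): Q = -0.965·√(gD⁵h_f/L)·ln[ε/(3.7D) + √(3.17ν²L/(gD³h_f))]
√(gD⁵h_f/L) = √(9.81·0.135⁵·23.2/716) = 0.003775
ε/(3.7D) = 9.21×10^-5; √(3.17ν²L/(gD³h_f)) = 1.41×10^-4
Q = -0.965·0.003775·ln(2.334×10^-4) = 0.03047 m³/s
Check: V = 2.13 m/s, Re = 1.29×10^5, f = 0.01900, h_f = 23.3 m ≈ 23.2 m ✓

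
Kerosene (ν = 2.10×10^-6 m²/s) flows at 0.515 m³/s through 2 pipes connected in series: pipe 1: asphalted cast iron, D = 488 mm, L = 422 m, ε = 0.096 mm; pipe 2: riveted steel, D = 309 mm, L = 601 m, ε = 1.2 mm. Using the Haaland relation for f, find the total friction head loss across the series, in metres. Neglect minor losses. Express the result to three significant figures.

Pipe 1: V = 2.753 m/s, Re = 6.40×10^5, ε/D = 1.97×10^-4, f = 0.01497, h_1 = f(L/D)V²/2g = 5.002 m
Pipe 2: V = 6.868 m/s, Re = 1.01×10^6, ε/D = 0.00388, f = 0.02833, h_2 = f(L/D)V²/2g = 132.5 m
Series → Q common, losses add: H = Σh = 137.5 m

H ≈ 137 m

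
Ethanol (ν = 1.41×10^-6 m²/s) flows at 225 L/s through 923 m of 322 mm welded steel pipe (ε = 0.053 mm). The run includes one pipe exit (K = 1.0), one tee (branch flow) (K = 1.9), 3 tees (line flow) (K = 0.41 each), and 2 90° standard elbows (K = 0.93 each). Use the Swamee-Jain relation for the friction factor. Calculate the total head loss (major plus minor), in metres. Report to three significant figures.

V = 4Q/(πD²) = 2.763 m/s; V²/2g = 0.3891 m
Re = 6.31×10^5, ε/D = 1.65×10^-4 → f = 0.01486 (Swamee-Jain)
Major: h_f = f(L/D)·V²/2g = 0.01486·2866·0.3891 = 16.57 m
Minor: ΣK = 5.99; h_m = ΣK·V²/2g = 2.331 m
Total H_L = 16.57 + 2.331 = 18.90 m

H_L ≈ 18.9 m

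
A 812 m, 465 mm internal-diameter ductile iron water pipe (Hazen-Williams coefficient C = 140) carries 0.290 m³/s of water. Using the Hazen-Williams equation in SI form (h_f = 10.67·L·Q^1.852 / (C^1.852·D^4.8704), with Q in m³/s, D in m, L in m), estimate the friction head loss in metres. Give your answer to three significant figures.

h_f ≈ 3.86 m

h_f = 10.67·812·0.290^1.852 / (140^1.852·0.465^4.8704) = 3.864 m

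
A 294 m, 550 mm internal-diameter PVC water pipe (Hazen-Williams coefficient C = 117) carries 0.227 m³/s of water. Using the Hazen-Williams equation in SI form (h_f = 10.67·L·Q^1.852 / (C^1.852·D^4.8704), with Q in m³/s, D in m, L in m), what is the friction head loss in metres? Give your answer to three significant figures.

h_f ≈ 0.547 m

h_f = 10.67·294·0.227^1.852 / (117^1.852·0.550^4.8704) = 0.5472 m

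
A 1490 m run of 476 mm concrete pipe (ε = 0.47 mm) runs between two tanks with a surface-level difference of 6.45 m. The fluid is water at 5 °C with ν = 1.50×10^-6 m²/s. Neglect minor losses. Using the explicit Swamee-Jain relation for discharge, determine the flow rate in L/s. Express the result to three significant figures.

Q ≈ 252 L/s

Swamee-Jain (Type II): Q = -0.965·√(gD⁵h_f/L)·ln[ε/(3.7D) + √(3.17ν²L/(gD³h_f))]
√(gD⁵h_f/L) = √(9.81·0.476⁵·6.45/1490) = 0.03221
ε/(3.7D) = 2.67×10^-4; √(3.17ν²L/(gD³h_f)) = 3.95×10^-5
Q = -0.965·0.03221·ln(3.063×10^-4) = 0.2515 m³/s
Check: V = 1.41 m/s, Re = 4.49×10^5, f = 0.02037, h_f = 6.49 m ≈ 6.45 m ✓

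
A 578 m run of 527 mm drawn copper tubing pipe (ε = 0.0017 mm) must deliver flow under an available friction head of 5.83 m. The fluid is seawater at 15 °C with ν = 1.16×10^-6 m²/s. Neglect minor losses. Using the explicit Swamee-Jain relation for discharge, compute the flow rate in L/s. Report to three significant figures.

Swamee-Jain (Type II): Q = -0.965·√(gD⁵h_f/L)·ln[ε/(3.7D) + √(3.17ν²L/(gD³h_f))]
√(gD⁵h_f/L) = √(9.81·0.527⁵·5.83/578) = 0.06342
ε/(3.7D) = 8.72×10^-7; √(3.17ν²L/(gD³h_f)) = 1.72×10^-5
Q = -0.965·0.06342·ln(1.803×10^-5) = 0.6685 m³/s
Check: V = 3.06 m/s, Re = 1.39×10^6, f = 0.01109, h_f = 5.82 m ≈ 5.83 m ✓

Q ≈ 669 L/s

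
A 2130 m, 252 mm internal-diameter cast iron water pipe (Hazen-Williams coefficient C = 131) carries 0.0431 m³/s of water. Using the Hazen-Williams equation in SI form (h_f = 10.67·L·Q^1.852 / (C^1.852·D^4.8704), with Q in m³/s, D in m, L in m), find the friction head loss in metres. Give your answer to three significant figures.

h_f = 10.67·2130·0.0431^1.852 / (131^1.852·0.252^4.8704) = 6.635 m

h_f ≈ 6.63 m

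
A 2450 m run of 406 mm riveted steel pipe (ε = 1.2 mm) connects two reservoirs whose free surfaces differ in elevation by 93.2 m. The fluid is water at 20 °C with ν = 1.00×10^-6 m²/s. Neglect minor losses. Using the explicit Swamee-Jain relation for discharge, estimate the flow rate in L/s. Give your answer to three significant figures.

Swamee-Jain (Type II): Q = -0.965·√(gD⁵h_f/L)·ln[ε/(3.7D) + √(3.17ν²L/(gD³h_f))]
√(gD⁵h_f/L) = √(9.81·0.406⁵·93.2/2450) = 0.06416
ε/(3.7D) = 7.99×10^-4; √(3.17ν²L/(gD³h_f)) = 1.13×10^-5
Q = -0.965·0.06416·ln(8.101×10^-4) = 0.4407 m³/s
Check: V = 3.40 m/s, Re = 1.38×10^6, f = 0.02621, h_f = 93.4 m ≈ 93.2 m ✓

Q ≈ 441 L/s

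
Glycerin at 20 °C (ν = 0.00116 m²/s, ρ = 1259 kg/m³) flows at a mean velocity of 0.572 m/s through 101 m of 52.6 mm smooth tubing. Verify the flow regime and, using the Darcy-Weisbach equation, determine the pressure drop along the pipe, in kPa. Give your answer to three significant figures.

Δp ≈ 976 kPa

Re = VD/ν = 0.572·0.05260/0.00116 = 25.9 → laminar (Re < 2300)
f = 64/Re = 2.467
h_f = f(L/D)V²/(2g) = 2.467·(101/0.05260)·0.572²/(2·9.81) = 79.01 m
Δp = ρg·h_f = 1259·9.81·79.01 = 975.8 kPa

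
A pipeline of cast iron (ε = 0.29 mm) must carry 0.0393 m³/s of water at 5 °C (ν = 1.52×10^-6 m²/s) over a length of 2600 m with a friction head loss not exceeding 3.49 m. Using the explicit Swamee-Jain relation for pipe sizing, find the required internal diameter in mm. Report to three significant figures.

Swamee-Jain (Type III): D = 0.66·[ε^1.25·(LQ²/(gh_f))^4.75 + ν·Q^9.4·(L/(gh_f))^5.2]^0.04
LQ²/(gh_f) = 0.1173; L/(gh_f) = 75.94
Term 1 = ε^1.25·(…)^4.75 = 1.44×10^-9; Term 2 = ν·Q^9.4·(…)^5.2 = 5.59×10^-10
D = 0.66·(1.44×10^-9 + 5.59×10^-10)^0.04 = 0.2962 m = 296 mm
Check: V = 0.570 m/s, Re = 1.11×10^5, f = 0.02205, h_f = 3.21 m ≈ 3.49 m ✓

D ≈ 296 mm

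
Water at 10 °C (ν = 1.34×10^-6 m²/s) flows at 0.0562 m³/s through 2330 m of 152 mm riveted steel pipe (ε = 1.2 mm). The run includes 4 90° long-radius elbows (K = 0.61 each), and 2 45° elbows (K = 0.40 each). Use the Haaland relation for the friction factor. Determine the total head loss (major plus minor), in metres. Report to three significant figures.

H_L ≈ 266 m

V = 4Q/(πD²) = 3.097 m/s; V²/2g = 0.4889 m
Re = 3.51×10^5, ε/D = 0.00789 → f = 0.03530 (Haaland)
Major: h_f = f(L/D)·V²/2g = 0.03530·15329·0.4889 = 264.6 m
Minor: ΣK = 3.24; h_m = ΣK·V²/2g = 1.584 m
Total H_L = 264.6 + 1.584 = 266.1 m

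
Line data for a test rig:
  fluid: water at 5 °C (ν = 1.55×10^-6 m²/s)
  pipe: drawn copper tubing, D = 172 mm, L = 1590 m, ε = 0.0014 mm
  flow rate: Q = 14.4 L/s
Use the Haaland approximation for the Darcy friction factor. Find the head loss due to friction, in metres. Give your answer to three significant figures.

V = 4Q/(πD²) = 4·0.0144/(π·0.172²) = 0.6197 m/s
Re = VD/ν = 0.6197·0.172/1.55×10^-6 = 6.88×10^4 → turbulent
ε/D = 0.0014/172 = 8.14×10^-6
Haaland: f = 0.01933
h_f = f(L/D)V²/(2g) = 0.01933·(1590/0.172)·0.6197²/(2·9.81) = 3.497 m

h_f ≈ 3.50 m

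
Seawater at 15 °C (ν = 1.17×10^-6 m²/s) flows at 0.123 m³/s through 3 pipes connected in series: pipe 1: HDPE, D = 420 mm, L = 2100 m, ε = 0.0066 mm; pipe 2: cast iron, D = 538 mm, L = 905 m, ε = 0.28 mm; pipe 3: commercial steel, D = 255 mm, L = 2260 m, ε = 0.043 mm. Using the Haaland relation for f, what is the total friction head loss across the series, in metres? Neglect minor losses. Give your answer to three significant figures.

Pipe 1: V = 0.8878 m/s, Re = 3.19×10^5, ε/D = 1.57×10^-5, f = 0.01432, h_1 = f(L/D)V²/2g = 2.876 m
Pipe 2: V = 0.5411 m/s, Re = 2.49×10^5, ε/D = 5.20×10^-4, f = 0.01843, h_2 = f(L/D)V²/2g = 0.4625 m
Pipe 3: V = 2.408 m/s, Re = 5.25×10^5, ε/D = 1.69×10^-4, f = 0.01492, h_3 = f(L/D)V²/2g = 39.10 m
Series → Q common, losses add: H = Σh = 42.44 m

H ≈ 42.4 m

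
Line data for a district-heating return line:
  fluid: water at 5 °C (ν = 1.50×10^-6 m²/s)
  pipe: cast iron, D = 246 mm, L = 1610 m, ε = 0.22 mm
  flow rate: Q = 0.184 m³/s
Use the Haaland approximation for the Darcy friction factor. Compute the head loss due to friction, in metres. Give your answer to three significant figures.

V = 4Q/(πD²) = 4·0.184/(π·0.246²) = 3.871 m/s
Re = VD/ν = 3.871·0.246/1.50×10^-6 = 6.35×10^5 → turbulent
ε/D = 0.22/246 = 8.94×10^-4
Haaland: f = 0.01960
h_f = f(L/D)V²/(2g) = 0.01960·(1610/0.246)·3.871²/(2·9.81) = 97.98 m

h_f ≈ 98.0 m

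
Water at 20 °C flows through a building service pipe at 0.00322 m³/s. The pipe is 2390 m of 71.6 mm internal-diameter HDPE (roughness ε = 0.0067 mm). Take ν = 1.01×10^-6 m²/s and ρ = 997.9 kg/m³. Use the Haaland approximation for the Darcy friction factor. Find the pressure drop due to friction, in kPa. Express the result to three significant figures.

V = 4Q/(πD²) = 4·0.00322/(π·0.0716²) = 0.7997 m/s
Re = VD/ν = 0.7997·0.0716/1.01×10^-6 = 5.67×10^4 → turbulent
ε/D = 0.0067/71.6 = 9.36×10^-5
Haaland: f = 0.02042
h_f = f(L/D)V²/(2g) = 0.02042·(2390/0.0716)·0.7997²/(2·9.81) = 22.22 m
Δp = ρg·h_f = 997.9·9.81·22.22 = 217.6 kPa

Δp ≈ 218 kPa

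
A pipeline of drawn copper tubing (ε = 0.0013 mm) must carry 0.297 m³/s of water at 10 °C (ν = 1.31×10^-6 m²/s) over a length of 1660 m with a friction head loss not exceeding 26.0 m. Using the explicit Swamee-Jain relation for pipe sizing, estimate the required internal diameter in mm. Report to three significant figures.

Swamee-Jain (Type III): D = 0.66·[ε^1.25·(LQ²/(gh_f))^4.75 + ν·Q^9.4·(L/(gh_f))^5.2]^0.04
LQ²/(gh_f) = 0.5741; L/(gh_f) = 6.508
Term 1 = ε^1.25·(…)^4.75 = 3.14×10^-9; Term 2 = ν·Q^9.4·(…)^5.2 = 2.46×10^-7
D = 0.66·(3.14×10^-9 + 2.46×10^-7)^0.04 = 0.3593 m = 359 mm
Check: V = 2.93 m/s, Re = 8.03×10^5, f = 0.01213, h_f = 24.5 m ≈ 26.0 m ✓

D ≈ 359 mm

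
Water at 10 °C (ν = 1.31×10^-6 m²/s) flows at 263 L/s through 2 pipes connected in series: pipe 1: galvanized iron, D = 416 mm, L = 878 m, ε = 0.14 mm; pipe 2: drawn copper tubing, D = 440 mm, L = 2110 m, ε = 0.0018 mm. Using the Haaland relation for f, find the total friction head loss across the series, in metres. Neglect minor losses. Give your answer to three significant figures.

H ≈ 15.9 m

Pipe 1: V = 1.935 m/s, Re = 6.14×10^5, ε/D = 3.37×10^-4, f = 0.01626, h_1 = f(L/D)V²/2g = 6.547 m
Pipe 2: V = 1.730 m/s, Re = 5.81×10^5, ε/D = 4.09×10^-6, f = 0.01277, h_2 = f(L/D)V²/2g = 9.337 m
Series → Q common, losses add: H = Σh = 15.88 m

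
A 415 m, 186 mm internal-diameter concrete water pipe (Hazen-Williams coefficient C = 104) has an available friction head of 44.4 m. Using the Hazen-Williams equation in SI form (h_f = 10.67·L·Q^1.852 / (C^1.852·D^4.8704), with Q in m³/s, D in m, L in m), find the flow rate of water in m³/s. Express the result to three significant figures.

Q ≈ 0.104 m³/s

Rearranging: Q = [h_f·C^1.852·D^4.8704 / (10.67·L)]^(1/1.852)
Q = [44.4·104^1.852·0.186^4.8704 / (10.67·415)]^0.540 = 0.1039 m³/s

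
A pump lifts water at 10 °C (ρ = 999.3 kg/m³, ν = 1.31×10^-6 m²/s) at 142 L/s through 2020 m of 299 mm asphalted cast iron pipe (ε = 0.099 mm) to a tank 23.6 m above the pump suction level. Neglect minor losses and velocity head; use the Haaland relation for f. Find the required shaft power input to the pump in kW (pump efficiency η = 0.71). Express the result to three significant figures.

V = 4Q/(πD²) = 2.022 m/s; Re = 4.62×10^5; ε/D = 3.31×10^-4; f = 0.01648
h_f = f(L/D)V²/2g = 23.21 m
Total head H = z + h_f = 23.6 + 23.21 = 46.81 m
P_hyd = ρgQH = 999.3·9.81·0.142·46.81 = 65.16 kW
P_shaft = P_hyd/η = 65.16/0.71 = 91.78 kW

P_shaft ≈ 91.8 kW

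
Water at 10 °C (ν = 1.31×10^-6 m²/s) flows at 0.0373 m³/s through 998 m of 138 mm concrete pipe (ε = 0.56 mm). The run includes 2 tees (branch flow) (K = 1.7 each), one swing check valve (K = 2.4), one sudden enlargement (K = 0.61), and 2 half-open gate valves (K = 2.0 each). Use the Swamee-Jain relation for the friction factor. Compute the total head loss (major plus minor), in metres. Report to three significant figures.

V = 4Q/(πD²) = 2.494 m/s; V²/2g = 0.3170 m
Re = 2.63×10^5, ε/D = 0.00406 → f = 0.02911 (Swamee-Jain)
Major: h_f = f(L/D)·V²/2g = 0.02911·7232·0.3170 = 66.72 m
Minor: ΣK = 10.4; h_m = ΣK·V²/2g = 3.300 m
Total H_L = 66.72 + 3.300 = 70.02 m

H_L ≈ 70.0 m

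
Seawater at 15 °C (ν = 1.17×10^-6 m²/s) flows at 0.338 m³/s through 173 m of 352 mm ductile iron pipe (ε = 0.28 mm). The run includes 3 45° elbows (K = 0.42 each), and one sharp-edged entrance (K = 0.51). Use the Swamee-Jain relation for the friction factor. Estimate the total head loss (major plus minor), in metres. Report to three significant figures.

V = 4Q/(πD²) = 3.473 m/s; V²/2g = 0.6149 m
Re = 1.04×10^6, ε/D = 7.95×10^-4 → f = 0.01902 (Swamee-Jain)
Major: h_f = f(L/D)·V²/2g = 0.01902·491.5·0.6149 = 5.748 m
Minor: ΣK = 1.77; h_m = ΣK·V²/2g = 1.088 m
Total H_L = 5.748 + 1.088 = 6.836 m

H_L ≈ 6.84 m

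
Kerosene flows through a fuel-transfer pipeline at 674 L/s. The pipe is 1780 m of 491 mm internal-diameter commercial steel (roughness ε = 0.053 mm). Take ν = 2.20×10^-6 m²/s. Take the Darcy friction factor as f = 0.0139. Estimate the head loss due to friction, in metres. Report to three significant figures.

V = 4Q/(πD²) = 4·0.674/(π·0.491²) = 3.560 m/s
h_f = f(L/D)V²/(2g) = 0.01390·(1780/0.491)·3.560²/(2·9.81) = 32.54 m

h_f ≈ 32.5 m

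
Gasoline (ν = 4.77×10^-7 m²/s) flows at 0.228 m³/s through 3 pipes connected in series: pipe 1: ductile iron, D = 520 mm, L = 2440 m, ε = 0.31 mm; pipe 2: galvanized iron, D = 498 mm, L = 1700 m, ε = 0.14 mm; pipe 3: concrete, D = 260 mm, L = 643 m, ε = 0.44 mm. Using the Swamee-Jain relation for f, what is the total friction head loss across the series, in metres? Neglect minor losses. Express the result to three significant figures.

H ≈ 61.0 m

Pipe 1: V = 1.074 m/s, Re = 1.17×10^6, ε/D = 5.96×10^-4, f = 0.01785, h_1 = f(L/D)V²/2g = 4.920 m
Pipe 2: V = 1.171 m/s, Re = 1.22×10^6, ε/D = 2.81×10^-4, f = 0.01545, h_2 = f(L/D)V²/2g = 3.684 m
Pipe 3: V = 4.294 m/s, Re = 2.34×10^6, ε/D = 0.00169, f = 0.02255, h_3 = f(L/D)V²/2g = 52.41 m
Series → Q common, losses add: H = Σh = 61.02 m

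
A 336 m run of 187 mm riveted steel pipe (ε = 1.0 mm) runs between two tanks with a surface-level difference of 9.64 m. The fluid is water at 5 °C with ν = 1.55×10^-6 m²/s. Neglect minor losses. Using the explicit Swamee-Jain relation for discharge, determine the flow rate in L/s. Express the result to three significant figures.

Q ≈ 50.3 L/s

Swamee-Jain (Type II): Q = -0.965·√(gD⁵h_f/L)·ln[ε/(3.7D) + √(3.17ν²L/(gD³h_f))]
√(gD⁵h_f/L) = √(9.81·0.187⁵·9.64/336) = 0.008022
ε/(3.7D) = 0.00145; √(3.17ν²L/(gD³h_f)) = 6.43×10^-5
Q = -0.965·0.008022·ln(0.001510) = 0.05029 m³/s
Check: V = 1.83 m/s, Re = 2.21×10^5, f = 0.03157, h_f = 9.69 m ≈ 9.64 m ✓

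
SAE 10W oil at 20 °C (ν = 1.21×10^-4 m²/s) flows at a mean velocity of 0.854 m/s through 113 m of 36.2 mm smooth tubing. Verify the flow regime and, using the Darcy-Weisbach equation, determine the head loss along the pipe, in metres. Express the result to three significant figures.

Re = VD/ν = 0.854·0.03620/1.21×10^-4 = 255 → laminar (Re < 2300)
f = 64/Re = 0.2505
h_f = f(L/D)V²/(2g) = 0.2505·(113/0.03620)·0.854²/(2·9.81) = 29.07 m

h_f ≈ 29.1 m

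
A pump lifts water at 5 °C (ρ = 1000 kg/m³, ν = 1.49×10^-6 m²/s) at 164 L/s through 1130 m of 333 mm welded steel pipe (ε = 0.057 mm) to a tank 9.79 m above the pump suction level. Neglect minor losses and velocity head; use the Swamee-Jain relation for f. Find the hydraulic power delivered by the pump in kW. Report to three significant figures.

P_hyd ≈ 31.0 kW

V = 4Q/(πD²) = 1.883 m/s; Re = 4.21×10^5; ε/D = 1.71×10^-4; f = 0.01549
h_f = f(L/D)V²/2g = 9.500 m
Total head H = z + h_f = 9.79 + 9.500 = 19.29 m
P_hyd = ρgQH = 1000·9.81·0.164·19.29 = 31.03 kW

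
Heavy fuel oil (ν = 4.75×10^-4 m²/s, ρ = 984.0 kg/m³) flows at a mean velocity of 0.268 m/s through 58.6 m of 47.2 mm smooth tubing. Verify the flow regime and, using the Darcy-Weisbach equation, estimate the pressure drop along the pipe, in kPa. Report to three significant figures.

Δp ≈ 105 kPa

Re = VD/ν = 0.268·0.04720/4.75×10^-4 = 26.6 → laminar (Re < 2300)
f = 64/Re = 2.403
h_f = f(L/D)V²/(2g) = 2.403·(58.6/0.04720)·0.268²/(2·9.81) = 10.92 m
Δp = ρg·h_f = 984.0·9.81·10.92 = 105.4 kPa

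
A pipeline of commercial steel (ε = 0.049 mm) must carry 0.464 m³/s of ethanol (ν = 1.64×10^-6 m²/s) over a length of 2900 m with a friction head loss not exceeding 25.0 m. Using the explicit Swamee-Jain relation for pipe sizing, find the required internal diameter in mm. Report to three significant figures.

Swamee-Jain (Type III): D = 0.66·[ε^1.25·(LQ²/(gh_f))^4.75 + ν·Q^9.4·(L/(gh_f))^5.2]^0.04
LQ²/(gh_f) = 2.546; L/(gh_f) = 11.82
Term 1 = ε^1.25·(…)^4.75 = 3.47×10^-4; Term 2 = ν·Q^9.4·(…)^5.2 = 4.56×10^-4
D = 0.66·(3.47×10^-4 + 4.56×10^-4)^0.04 = 0.4963 m = 496 mm
Check: V = 2.40 m/s, Re = 7.26×10^5, f = 0.01389, h_f = 23.8 m ≈ 25.0 m ✓

D ≈ 496 mm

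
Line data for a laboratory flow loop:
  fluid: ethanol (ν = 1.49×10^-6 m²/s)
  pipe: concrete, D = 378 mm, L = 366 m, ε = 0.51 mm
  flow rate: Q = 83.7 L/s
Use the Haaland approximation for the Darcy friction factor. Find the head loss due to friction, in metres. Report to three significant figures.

V = 4Q/(πD²) = 4·0.0837/(π·0.378²) = 0.7459 m/s
Re = VD/ν = 0.7459·0.378/1.49×10^-6 = 1.89×10^5 → turbulent
ε/D = 0.51/378 = 0.00135
Haaland: f = 0.02226
h_f = f(L/D)V²/(2g) = 0.02226·(366/0.378)·0.7459²/(2·9.81) = 0.6112 m

h_f ≈ 0.611 m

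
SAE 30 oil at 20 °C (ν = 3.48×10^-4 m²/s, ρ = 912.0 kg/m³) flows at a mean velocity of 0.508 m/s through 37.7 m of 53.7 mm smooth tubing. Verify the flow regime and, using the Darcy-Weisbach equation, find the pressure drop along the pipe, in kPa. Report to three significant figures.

Re = VD/ν = 0.508·0.05370/3.48×10^-4 = 78.4 → laminar (Re < 2300)
f = 64/Re = 0.8164
h_f = f(L/D)V²/(2g) = 0.8164·(37.7/0.05370)·0.508²/(2·9.81) = 7.539 m
Δp = ρg·h_f = 912.0·9.81·7.539 = 67.45 kPa

Δp ≈ 67.4 kPa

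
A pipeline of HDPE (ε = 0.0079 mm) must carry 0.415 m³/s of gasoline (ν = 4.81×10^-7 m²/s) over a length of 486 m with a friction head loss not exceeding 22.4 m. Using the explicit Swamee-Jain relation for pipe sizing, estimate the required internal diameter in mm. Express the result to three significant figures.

D ≈ 318 mm

Swamee-Jain (Type III): D = 0.66·[ε^1.25·(LQ²/(gh_f))^4.75 + ν·Q^9.4·(L/(gh_f))^5.2]^0.04
LQ²/(gh_f) = 0.3809; L/(gh_f) = 2.212
Term 1 = ε^1.25·(…)^4.75 = 4.27×10^-9; Term 2 = ν·Q^9.4·(…)^5.2 = 7.66×10^-9
D = 0.66·(4.27×10^-9 + 7.66×10^-9)^0.04 = 0.3181 m = 318 mm
Check: V = 5.22 m/s, Re = 3.45×10^6, f = 0.01064, h_f = 22.6 m ≈ 22.4 m ✓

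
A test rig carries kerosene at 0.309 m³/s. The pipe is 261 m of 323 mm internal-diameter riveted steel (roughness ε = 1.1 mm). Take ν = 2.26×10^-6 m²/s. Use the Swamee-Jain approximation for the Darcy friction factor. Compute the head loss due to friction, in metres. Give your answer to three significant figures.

h_f ≈ 16.1 m

V = 4Q/(πD²) = 4·0.309/(π·0.323²) = 3.771 m/s
Re = VD/ν = 3.771·0.323/2.26×10^-6 = 5.39×10^5 → turbulent
ε/D = 1.1/323 = 0.00341
Swamee-Jain: f = 0.02745
h_f = f(L/D)V²/(2g) = 0.02745·(261/0.323)·3.771²/(2·9.81) = 16.08 m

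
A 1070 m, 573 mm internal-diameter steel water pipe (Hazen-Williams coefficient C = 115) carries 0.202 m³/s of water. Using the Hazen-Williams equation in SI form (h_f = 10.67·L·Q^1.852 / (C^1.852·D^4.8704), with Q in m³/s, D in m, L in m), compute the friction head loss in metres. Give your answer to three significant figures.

h_f = 10.67·1070·0.202^1.852 / (115^1.852·0.573^4.8704) = 1.357 m

h_f ≈ 1.36 m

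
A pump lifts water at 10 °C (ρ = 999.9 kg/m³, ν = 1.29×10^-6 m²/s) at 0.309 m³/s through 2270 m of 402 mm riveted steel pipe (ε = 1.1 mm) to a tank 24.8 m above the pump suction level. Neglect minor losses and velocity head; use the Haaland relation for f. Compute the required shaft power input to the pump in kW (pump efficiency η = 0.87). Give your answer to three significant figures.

V = 4Q/(πD²) = 2.435 m/s; Re = 7.59×10^5; ε/D = 0.00274; f = 0.02572
h_f = f(L/D)V²/2g = 43.88 m
Total head H = z + h_f = 24.8 + 43.88 = 68.68 m
P_hyd = ρgQH = 999.9·9.81·0.309·68.68 = 208.2 kW
P_shaft = P_hyd/η = 208.2/0.87 = 239.3 kW

P_shaft ≈ 239 kW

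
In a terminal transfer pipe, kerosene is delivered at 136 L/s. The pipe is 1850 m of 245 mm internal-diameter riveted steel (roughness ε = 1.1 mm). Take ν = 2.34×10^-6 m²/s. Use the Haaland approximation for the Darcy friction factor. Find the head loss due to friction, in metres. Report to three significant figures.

V = 4Q/(πD²) = 4·0.136/(π·0.245²) = 2.885 m/s
Re = VD/ν = 2.885·0.245/2.34×10^-6 = 3.02×10^5 → turbulent
ε/D = 1.1/245 = 0.00449
Haaland: f = 0.02977
h_f = f(L/D)V²/(2g) = 0.02977·(1850/0.245)·2.885²/(2·9.81) = 95.34 m

h_f ≈ 95.3 m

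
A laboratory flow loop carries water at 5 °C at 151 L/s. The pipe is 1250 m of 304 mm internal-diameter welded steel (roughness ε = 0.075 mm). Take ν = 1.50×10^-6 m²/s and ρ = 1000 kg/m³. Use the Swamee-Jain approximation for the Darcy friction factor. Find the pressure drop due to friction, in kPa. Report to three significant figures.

Δp ≈ 144 kPa

V = 4Q/(πD²) = 4·0.151/(π·0.304²) = 2.080 m/s
Re = VD/ν = 2.080·0.304/1.50×10^-6 = 4.22×10^5 → turbulent
ε/D = 0.075/304 = 2.47×10^-4
Swamee-Jain: f = 0.01615
h_f = f(L/D)V²/(2g) = 0.01615·(1250/0.304)·2.080²/(2·9.81) = 14.65 m
Δp = ρg·h_f = 1000·9.81·14.65 = 143.7 kPa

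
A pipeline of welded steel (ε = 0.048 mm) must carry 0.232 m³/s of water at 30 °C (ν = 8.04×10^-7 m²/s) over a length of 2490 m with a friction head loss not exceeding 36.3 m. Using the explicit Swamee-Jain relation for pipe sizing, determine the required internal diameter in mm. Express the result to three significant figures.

Swamee-Jain (Type III): D = 0.66·[ε^1.25·(LQ²/(gh_f))^4.75 + ν·Q^9.4·(L/(gh_f))^5.2]^0.04
LQ²/(gh_f) = 0.3764; L/(gh_f) = 6.992
Term 1 = ε^1.25·(…)^4.75 = 3.85×10^-8; Term 2 = ν·Q^9.4·(…)^5.2 = 2.15×10^-8
D = 0.66·(3.85×10^-8 + 2.15×10^-8)^0.04 = 0.3394 m = 339 mm
Check: V = 2.56 m/s, Re = 1.08×10^6, f = 0.01400, h_f = 34.4 m ≈ 36.3 m ✓

D ≈ 339 mm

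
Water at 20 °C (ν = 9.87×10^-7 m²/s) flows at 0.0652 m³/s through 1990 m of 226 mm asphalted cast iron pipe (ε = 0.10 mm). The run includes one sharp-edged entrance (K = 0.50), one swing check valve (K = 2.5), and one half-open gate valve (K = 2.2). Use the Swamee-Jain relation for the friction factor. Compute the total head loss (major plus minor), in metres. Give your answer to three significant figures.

H_L ≈ 21.7 m

V = 4Q/(πD²) = 1.625 m/s; V²/2g = 0.1346 m
Re = 3.72×10^5, ε/D = 4.42×10^-4 → f = 0.01772 (Swamee-Jain)
Major: h_f = f(L/D)·V²/2g = 0.01772·8805·0.1346 = 21.00 m
Minor: ΣK = 5.20; h_m = ΣK·V²/2g = 0.7001 m
Total H_L = 21.00 + 0.7001 = 21.70 m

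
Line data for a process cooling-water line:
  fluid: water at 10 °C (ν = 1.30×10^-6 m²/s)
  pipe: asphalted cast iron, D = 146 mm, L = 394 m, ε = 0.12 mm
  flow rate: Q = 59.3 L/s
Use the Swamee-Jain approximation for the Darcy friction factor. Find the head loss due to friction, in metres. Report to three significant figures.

h_f ≈ 34.0 m

V = 4Q/(πD²) = 4·0.0593/(π·0.146²) = 3.542 m/s
Re = VD/ν = 3.542·0.146/1.30×10^-6 = 3.98×10^5 → turbulent
ε/D = 0.12/146 = 8.22×10^-4
Swamee-Jain: f = 0.01971
h_f = f(L/D)V²/(2g) = 0.01971·(394/0.146)·3.542²/(2·9.81) = 34.01 m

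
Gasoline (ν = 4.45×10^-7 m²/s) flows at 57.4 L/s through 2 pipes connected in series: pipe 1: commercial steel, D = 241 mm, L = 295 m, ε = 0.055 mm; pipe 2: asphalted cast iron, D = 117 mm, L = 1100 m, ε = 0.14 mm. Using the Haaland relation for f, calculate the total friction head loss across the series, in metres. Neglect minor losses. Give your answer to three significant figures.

Pipe 1: V = 1.258 m/s, Re = 6.81×10^5, ε/D = 2.28×10^-4, f = 0.01522, h_1 = f(L/D)V²/2g = 1.503 m
Pipe 2: V = 5.339 m/s, Re = 1.40×10^6, ε/D = 0.00120, f = 0.02073, h_2 = f(L/D)V²/2g = 283.2 m
Series → Q common, losses add: H = Σh = 284.7 m

H ≈ 285 m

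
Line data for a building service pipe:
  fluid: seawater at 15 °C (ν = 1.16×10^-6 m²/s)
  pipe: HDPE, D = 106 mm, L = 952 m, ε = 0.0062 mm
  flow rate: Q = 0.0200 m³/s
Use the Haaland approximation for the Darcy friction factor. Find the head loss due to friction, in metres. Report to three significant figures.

h_f ≈ 37.1 m

V = 4Q/(πD²) = 4·0.0200/(π·0.106²) = 2.266 m/s
Re = VD/ν = 2.266·0.106/1.16×10^-6 = 2.07×10^5 → turbulent
ε/D = 0.0062/106 = 5.85×10^-5
Haaland: f = 0.01580
h_f = f(L/D)V²/(2g) = 0.01580·(952/0.106)·2.266²/(2·9.81) = 37.14 m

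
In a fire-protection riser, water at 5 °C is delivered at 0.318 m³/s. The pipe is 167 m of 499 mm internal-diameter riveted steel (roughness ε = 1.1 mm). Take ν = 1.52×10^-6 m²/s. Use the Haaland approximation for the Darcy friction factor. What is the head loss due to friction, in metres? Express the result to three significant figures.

h_f ≈ 1.10 m

V = 4Q/(πD²) = 4·0.318/(π·0.499²) = 1.626 m/s
Re = VD/ν = 1.626·0.499/1.52×10^-6 = 5.34×10^5 → turbulent
ε/D = 1.1/499 = 0.00220
Haaland: f = 0.02437
h_f = f(L/D)V²/(2g) = 0.02437·(167/0.499)·1.626²/(2·9.81) = 1.099 m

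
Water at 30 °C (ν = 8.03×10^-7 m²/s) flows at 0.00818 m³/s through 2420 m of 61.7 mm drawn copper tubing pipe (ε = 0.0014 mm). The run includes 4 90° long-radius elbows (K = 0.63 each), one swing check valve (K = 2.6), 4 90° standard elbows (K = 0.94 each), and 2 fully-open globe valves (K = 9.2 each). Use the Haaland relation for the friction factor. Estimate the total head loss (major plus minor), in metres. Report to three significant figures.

H_L ≈ 242 m

V = 4Q/(πD²) = 2.736 m/s; V²/2g = 0.3815 m
Re = 2.10×10^5, ε/D = 2.27×10^-5 → f = 0.01550 (Haaland)
Major: h_f = f(L/D)·V²/2g = 0.01550·39222·0.3815 = 231.9 m
Minor: ΣK = 27.3; h_m = ΣK·V²/2g = 10.41 m
Total H_L = 231.9 + 10.41 = 242.3 m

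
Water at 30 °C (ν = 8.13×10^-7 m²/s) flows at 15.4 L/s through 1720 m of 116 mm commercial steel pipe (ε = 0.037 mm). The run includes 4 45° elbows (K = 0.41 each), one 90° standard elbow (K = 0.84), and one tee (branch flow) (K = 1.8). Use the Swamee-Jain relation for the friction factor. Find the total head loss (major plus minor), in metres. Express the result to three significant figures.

V = 4Q/(πD²) = 1.457 m/s; V²/2g = 0.1082 m
Re = 2.08×10^5, ε/D = 3.19×10^-4 → f = 0.01783 (Swamee-Jain)
Major: h_f = f(L/D)·V²/2g = 0.01783·14828·0.1082 = 28.61 m
Minor: ΣK = 4.28; h_m = ΣK·V²/2g = 0.4632 m
Total H_L = 28.61 + 0.4632 = 29.08 m

H_L ≈ 29.1 m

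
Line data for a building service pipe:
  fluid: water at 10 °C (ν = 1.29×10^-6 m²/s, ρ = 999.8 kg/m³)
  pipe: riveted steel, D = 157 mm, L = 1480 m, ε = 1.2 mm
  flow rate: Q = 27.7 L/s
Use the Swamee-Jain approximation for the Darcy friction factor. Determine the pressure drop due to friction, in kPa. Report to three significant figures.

Δp ≈ 340 kPa

V = 4Q/(πD²) = 4·0.0277/(π·0.157²) = 1.431 m/s
Re = VD/ν = 1.431·0.157/1.29×10^-6 = 1.74×10^5 → turbulent
ε/D = 1.2/157 = 0.00764
Swamee-Jain: f = 0.03527
h_f = f(L/D)V²/(2g) = 0.03527·(1480/0.157)·1.431²/(2·9.81) = 34.69 m
Δp = ρg·h_f = 999.8·9.81·34.69 = 340.3 kPa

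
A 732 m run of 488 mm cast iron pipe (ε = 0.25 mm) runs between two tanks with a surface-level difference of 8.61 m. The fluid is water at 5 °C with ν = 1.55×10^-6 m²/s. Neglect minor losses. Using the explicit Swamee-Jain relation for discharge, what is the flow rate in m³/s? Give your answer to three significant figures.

Q ≈ 0.476 m³/s

Swamee-Jain (Type II): Q = -0.965·√(gD⁵h_f/L)·ln[ε/(3.7D) + √(3.17ν²L/(gD³h_f))]
√(gD⁵h_f/L) = √(9.81·0.488⁵·8.61/732) = 0.05651
ε/(3.7D) = 1.38×10^-4; √(3.17ν²L/(gD³h_f)) = 2.38×10^-5
Q = -0.965·0.05651·ln(1.623×10^-4) = 0.4759 m³/s
Check: V = 2.54 m/s, Re = 8.01×10^5, f = 0.01751, h_f = 8.66 m ≈ 8.61 m ✓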